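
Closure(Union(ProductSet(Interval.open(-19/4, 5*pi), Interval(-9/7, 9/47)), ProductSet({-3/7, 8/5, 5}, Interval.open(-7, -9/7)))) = Union(ProductSet({-3/7, 8/5, 5}, Interval(-7, -9/7)), ProductSet(Interval(-19/4, 5*pi), Interval(-9/7, 9/47)))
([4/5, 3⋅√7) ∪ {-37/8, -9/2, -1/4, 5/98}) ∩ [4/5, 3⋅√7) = [4/5, 3⋅√7)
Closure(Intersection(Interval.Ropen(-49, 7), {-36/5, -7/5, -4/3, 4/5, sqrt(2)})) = {-36/5, -7/5, -4/3, 4/5, sqrt(2)}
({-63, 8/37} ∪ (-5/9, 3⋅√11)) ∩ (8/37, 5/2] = (8/37, 5/2]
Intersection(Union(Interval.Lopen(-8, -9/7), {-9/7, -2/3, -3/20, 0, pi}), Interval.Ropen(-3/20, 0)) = {-3/20}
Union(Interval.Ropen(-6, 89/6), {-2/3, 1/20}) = Interval.Ropen(-6, 89/6)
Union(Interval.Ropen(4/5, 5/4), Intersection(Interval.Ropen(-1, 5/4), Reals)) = Interval.Ropen(-1, 5/4)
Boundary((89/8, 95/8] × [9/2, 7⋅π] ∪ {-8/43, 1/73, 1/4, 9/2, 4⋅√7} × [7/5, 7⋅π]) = ({89/8, 95/8} × [9/2, 7⋅π]) ∪ ([89/8, 95/8] × {9/2, 7⋅π}) ∪ ({-8/43, 1/73, 1/4, 9/2, 4⋅√7} × [7/5, 7⋅π])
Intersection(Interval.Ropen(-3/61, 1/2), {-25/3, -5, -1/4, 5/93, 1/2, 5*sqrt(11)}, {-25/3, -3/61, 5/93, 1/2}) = {5/93}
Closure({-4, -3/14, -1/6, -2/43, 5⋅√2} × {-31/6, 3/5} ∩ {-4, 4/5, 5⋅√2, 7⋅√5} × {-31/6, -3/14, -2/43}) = {-4, 5⋅√2} × {-31/6}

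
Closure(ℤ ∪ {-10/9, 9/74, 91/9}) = ℤ ∪ {-10/9, 9/74, 91/9}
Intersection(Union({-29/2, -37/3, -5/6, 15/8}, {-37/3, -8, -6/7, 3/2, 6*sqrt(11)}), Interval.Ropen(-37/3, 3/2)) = {-37/3, -8, -6/7, -5/6}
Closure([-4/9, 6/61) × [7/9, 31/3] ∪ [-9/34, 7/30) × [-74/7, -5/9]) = ([-4/9, 6/61] × [7/9, 31/3]) ∪ ([-9/34, 7/30] × [-74/7, -5/9])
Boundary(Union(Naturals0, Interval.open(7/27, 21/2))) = Union(Complement(Naturals0, Interval.open(7/27, 21/2)), {7/27, 21/2})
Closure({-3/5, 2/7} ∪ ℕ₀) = {-3/5, 2/7} ∪ ℕ₀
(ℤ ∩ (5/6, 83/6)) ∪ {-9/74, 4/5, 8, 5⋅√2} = {-9/74, 4/5, 5⋅√2} ∪ {1, 2, …, 13}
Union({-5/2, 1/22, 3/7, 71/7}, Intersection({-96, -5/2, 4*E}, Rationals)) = {-96, -5/2, 1/22, 3/7, 71/7}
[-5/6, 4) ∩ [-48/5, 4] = [-5/6, 4)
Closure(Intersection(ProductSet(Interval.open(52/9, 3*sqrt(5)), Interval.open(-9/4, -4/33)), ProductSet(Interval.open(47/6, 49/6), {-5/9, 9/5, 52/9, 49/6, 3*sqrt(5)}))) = EmptySet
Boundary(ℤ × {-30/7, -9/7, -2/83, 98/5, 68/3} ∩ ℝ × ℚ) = ℤ × {-30/7, -9/7, -2/83, 98/5, 68/3}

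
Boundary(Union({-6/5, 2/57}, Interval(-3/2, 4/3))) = {-3/2, 4/3}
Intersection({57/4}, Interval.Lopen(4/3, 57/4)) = {57/4}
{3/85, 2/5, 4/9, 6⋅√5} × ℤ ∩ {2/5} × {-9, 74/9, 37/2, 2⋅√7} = {2/5} × {-9}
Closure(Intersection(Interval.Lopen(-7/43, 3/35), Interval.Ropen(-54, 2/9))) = Interval(-7/43, 3/35)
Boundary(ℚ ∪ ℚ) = ℝ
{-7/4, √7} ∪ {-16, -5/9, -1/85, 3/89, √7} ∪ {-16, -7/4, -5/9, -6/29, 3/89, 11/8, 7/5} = {-16, -7/4, -5/9, -6/29, -1/85, 3/89, 11/8, 7/5, √7}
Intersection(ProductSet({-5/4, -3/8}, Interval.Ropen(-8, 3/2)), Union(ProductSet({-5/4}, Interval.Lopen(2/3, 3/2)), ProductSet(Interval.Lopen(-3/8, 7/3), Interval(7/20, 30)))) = ProductSet({-5/4}, Interval.open(2/3, 3/2))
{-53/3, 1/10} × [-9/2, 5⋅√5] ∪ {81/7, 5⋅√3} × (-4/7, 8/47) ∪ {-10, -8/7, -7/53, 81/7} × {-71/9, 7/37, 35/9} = ({-10, -8/7, -7/53, 81/7} × {-71/9, 7/37, 35/9}) ∪ ({-53/3, 1/10} × [-9/2, 5⋅√5]) ∪ ({81/7, 5⋅√3} × (-4/7, 8/47))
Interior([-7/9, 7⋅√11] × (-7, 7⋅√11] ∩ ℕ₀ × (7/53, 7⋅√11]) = ∅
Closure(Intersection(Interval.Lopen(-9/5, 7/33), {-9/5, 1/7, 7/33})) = {1/7, 7/33}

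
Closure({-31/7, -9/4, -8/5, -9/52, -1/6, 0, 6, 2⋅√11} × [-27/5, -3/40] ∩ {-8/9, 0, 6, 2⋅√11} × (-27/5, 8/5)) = {0, 6, 2⋅√11} × [-27/5, -3/40]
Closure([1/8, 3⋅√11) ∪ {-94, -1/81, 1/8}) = {-94, -1/81} ∪ [1/8, 3⋅√11]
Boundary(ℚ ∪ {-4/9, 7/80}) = ℝ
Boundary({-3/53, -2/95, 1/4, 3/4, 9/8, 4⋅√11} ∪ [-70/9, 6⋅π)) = {-70/9, 6⋅π}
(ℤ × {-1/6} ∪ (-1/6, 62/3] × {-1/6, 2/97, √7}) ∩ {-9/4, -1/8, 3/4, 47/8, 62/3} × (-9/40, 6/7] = {-1/8, 3/4, 47/8, 62/3} × {-1/6, 2/97}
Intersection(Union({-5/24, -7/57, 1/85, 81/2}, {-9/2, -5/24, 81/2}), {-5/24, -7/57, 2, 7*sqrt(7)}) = {-5/24, -7/57}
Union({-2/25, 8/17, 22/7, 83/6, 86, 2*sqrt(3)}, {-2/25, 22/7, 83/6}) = {-2/25, 8/17, 22/7, 83/6, 86, 2*sqrt(3)}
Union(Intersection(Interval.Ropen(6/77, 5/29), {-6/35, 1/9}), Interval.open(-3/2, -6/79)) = Union({1/9}, Interval.open(-3/2, -6/79))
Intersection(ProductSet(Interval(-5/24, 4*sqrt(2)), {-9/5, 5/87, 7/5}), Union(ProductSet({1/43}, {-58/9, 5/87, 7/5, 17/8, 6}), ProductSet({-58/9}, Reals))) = ProductSet({1/43}, {5/87, 7/5})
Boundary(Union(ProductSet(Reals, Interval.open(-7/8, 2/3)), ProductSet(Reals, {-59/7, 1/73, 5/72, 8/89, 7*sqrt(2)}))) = ProductSet(Reals, {-59/7, -7/8, 2/3, 7*sqrt(2)})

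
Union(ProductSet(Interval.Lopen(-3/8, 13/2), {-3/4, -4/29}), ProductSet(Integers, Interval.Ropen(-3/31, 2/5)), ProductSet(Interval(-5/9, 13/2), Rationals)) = Union(ProductSet(Integers, Interval.Ropen(-3/31, 2/5)), ProductSet(Interval(-5/9, 13/2), Rationals))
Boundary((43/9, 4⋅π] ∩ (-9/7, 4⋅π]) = {43/9, 4⋅π}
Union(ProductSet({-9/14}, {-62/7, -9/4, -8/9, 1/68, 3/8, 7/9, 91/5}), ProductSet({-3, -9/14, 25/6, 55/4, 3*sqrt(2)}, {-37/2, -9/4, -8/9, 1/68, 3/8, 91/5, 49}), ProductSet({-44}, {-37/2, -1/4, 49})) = Union(ProductSet({-44}, {-37/2, -1/4, 49}), ProductSet({-9/14}, {-62/7, -9/4, -8/9, 1/68, 3/8, 7/9, 91/5}), ProductSet({-3, -9/14, 25/6, 55/4, 3*sqrt(2)}, {-37/2, -9/4, -8/9, 1/68, 3/8, 91/5, 49}))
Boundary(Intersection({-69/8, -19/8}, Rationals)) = {-69/8, -19/8}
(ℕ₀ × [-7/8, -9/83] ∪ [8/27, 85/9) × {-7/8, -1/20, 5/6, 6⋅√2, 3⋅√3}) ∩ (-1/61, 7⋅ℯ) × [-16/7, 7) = ({0, 1, …, 19} × [-7/8, -9/83]) ∪ ([8/27, 85/9) × {-7/8, -1/20, 5/6, 3⋅√3})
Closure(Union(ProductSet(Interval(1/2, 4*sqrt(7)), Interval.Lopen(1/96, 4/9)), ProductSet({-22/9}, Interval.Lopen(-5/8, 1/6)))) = Union(ProductSet({-22/9}, Interval(-5/8, 1/6)), ProductSet(Interval(1/2, 4*sqrt(7)), Interval(1/96, 4/9)))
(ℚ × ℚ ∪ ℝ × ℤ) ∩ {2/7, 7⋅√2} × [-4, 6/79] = ({2/7} × (ℚ ∩ [-4, 6/79])) ∪ ({2/7, 7⋅√2} × {-4, -3, …, 0})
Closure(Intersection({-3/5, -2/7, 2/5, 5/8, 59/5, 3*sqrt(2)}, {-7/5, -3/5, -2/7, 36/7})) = {-3/5, -2/7}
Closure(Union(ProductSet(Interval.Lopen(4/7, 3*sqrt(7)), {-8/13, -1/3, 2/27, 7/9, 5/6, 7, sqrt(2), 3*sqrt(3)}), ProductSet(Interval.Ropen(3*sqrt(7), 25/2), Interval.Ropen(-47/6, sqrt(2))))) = Union(ProductSet({25/2, 3*sqrt(7)}, Interval(-47/6, sqrt(2))), ProductSet(Interval(4/7, 3*sqrt(7)), {-8/13, -1/3, 2/27, 7/9, 5/6, 7, sqrt(2), 3*sqrt(3)}), ProductSet(Interval(3*sqrt(7), 25/2), {-47/6, sqrt(2)}), ProductSet(Interval.Ropen(3*sqrt(7), 25/2), Interval.Ropen(-47/6, sqrt(2))))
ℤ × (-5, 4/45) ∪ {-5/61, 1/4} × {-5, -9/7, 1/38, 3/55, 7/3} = (ℤ × (-5, 4/45)) ∪ ({-5/61, 1/4} × {-5, -9/7, 1/38, 3/55, 7/3})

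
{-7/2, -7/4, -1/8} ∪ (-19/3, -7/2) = (-19/3, -7/2] ∪ {-7/4, -1/8}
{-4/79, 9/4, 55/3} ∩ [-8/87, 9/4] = {-4/79, 9/4}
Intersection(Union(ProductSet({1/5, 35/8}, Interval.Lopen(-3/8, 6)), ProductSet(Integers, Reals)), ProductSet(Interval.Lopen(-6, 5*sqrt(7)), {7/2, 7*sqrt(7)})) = Union(ProductSet({1/5, 35/8}, {7/2}), ProductSet(Range(-5, 14, 1), {7/2, 7*sqrt(7)}))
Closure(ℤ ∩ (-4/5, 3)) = {0, 1, 2}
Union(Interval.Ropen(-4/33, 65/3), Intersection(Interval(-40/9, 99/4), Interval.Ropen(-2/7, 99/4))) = Interval.Ropen(-2/7, 99/4)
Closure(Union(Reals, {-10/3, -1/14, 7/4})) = Reals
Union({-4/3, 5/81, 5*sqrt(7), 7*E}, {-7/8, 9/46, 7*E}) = {-4/3, -7/8, 5/81, 9/46, 5*sqrt(7), 7*E}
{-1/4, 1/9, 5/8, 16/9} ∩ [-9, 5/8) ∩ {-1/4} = {-1/4}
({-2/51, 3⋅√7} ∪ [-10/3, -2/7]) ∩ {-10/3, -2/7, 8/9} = {-10/3, -2/7}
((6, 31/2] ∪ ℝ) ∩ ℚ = ℚ ∩ (-∞, ∞)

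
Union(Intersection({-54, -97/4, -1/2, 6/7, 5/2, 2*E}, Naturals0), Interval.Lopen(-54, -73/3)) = Interval.Lopen(-54, -73/3)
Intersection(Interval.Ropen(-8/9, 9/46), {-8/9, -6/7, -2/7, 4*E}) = {-8/9, -6/7, -2/7}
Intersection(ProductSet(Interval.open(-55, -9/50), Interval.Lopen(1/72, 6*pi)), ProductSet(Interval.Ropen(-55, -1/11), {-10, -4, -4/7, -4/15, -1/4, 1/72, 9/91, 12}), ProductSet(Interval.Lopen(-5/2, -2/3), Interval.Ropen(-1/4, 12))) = ProductSet(Interval.Lopen(-5/2, -2/3), {9/91})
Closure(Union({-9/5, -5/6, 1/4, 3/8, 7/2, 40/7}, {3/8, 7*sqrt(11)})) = {-9/5, -5/6, 1/4, 3/8, 7/2, 40/7, 7*sqrt(11)}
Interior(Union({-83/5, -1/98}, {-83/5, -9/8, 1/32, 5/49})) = EmptySet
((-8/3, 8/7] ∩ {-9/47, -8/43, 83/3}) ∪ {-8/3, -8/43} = {-8/3, -9/47, -8/43}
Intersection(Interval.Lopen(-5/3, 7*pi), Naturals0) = Range(0, 22, 1)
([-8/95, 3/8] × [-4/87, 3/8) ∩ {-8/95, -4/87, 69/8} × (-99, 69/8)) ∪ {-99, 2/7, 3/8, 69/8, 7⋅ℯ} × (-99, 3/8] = ({-8/95, -4/87} × [-4/87, 3/8)) ∪ ({-99, 2/7, 3/8, 69/8, 7⋅ℯ} × (-99, 3/8])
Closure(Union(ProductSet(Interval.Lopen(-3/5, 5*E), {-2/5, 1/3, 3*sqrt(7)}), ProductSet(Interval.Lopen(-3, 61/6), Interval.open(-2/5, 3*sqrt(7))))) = Union(ProductSet({-3, 61/6}, Interval(-2/5, 3*sqrt(7))), ProductSet(Interval.Lopen(-3, 61/6), Interval.open(-2/5, 3*sqrt(7))), ProductSet(Interval(-3, 5*E), {-2/5, 3*sqrt(7)}), ProductSet(Interval.Lopen(-3/5, 5*E), {-2/5, 1/3, 3*sqrt(7)}))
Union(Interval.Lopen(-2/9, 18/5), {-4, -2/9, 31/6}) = Union({-4, 31/6}, Interval(-2/9, 18/5))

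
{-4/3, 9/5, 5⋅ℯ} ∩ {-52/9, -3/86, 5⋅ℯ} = {5⋅ℯ}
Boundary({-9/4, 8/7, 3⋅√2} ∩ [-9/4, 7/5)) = {-9/4, 8/7}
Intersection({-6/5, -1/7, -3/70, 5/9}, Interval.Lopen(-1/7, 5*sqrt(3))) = {-3/70, 5/9}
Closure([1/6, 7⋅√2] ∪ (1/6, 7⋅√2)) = [1/6, 7⋅√2]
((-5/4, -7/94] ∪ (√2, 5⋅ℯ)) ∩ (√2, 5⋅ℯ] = (√2, 5⋅ℯ)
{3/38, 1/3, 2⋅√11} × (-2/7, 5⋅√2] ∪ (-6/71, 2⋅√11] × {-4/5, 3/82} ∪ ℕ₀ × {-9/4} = (ℕ₀ × {-9/4}) ∪ ((-6/71, 2⋅√11] × {-4/5, 3/82}) ∪ ({3/38, 1/3, 2⋅√11} × (-2/7, 5⋅√2])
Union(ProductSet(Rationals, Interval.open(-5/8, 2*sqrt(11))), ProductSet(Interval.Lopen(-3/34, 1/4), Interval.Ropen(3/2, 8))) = Union(ProductSet(Interval.Lopen(-3/34, 1/4), Interval.Ropen(3/2, 8)), ProductSet(Rationals, Interval.open(-5/8, 2*sqrt(11))))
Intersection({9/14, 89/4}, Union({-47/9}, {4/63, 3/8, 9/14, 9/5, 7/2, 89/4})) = {9/14, 89/4}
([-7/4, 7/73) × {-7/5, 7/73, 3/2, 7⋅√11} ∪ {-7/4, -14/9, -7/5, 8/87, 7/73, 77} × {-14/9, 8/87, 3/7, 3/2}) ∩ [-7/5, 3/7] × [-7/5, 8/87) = [-7/5, 7/73) × {-7/5}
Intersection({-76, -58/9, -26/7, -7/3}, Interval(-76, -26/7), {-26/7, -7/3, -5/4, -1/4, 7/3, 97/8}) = {-26/7}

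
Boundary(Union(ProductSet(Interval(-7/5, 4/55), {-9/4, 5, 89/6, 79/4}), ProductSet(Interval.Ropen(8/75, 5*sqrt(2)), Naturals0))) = Union(ProductSet(Interval(-7/5, 4/55), {-9/4, 5, 89/6, 79/4}), ProductSet(Interval(8/75, 5*sqrt(2)), Naturals0))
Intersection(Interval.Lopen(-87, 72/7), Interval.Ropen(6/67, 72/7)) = Interval.Ropen(6/67, 72/7)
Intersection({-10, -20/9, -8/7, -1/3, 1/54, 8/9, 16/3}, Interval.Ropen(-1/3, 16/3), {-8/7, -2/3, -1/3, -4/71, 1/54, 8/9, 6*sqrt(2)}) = {-1/3, 1/54, 8/9}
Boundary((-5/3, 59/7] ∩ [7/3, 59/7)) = {7/3, 59/7}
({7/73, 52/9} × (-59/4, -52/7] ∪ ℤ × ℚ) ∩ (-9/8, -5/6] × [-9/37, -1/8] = {-1} × (ℚ ∩ [-9/37, -1/8])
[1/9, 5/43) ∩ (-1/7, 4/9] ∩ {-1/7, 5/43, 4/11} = ∅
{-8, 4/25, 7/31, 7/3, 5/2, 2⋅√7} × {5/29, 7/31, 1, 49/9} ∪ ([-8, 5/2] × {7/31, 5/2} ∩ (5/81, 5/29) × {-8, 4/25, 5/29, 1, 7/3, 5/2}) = ((5/81, 5/29) × {5/2}) ∪ ({-8, 4/25, 7/31, 7/3, 5/2, 2⋅√7} × {5/29, 7/31, 1, 49/9})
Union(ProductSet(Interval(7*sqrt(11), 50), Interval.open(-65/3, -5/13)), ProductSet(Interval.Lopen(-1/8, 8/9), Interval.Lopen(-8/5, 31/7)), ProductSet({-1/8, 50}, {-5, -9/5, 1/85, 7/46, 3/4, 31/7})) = Union(ProductSet({-1/8, 50}, {-5, -9/5, 1/85, 7/46, 3/4, 31/7}), ProductSet(Interval.Lopen(-1/8, 8/9), Interval.Lopen(-8/5, 31/7)), ProductSet(Interval(7*sqrt(11), 50), Interval.open(-65/3, -5/13)))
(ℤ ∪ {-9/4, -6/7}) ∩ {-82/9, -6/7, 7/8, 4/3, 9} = {-6/7, 9}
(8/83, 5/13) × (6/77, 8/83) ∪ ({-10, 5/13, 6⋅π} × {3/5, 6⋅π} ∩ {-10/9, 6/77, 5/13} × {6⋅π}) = ({5/13} × {6⋅π}) ∪ ((8/83, 5/13) × (6/77, 8/83))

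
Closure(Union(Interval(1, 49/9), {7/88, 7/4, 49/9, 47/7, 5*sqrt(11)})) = Union({7/88, 47/7, 5*sqrt(11)}, Interval(1, 49/9))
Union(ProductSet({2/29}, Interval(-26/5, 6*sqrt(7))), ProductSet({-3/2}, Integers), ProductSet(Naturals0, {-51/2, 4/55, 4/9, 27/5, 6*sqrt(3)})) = Union(ProductSet({-3/2}, Integers), ProductSet({2/29}, Interval(-26/5, 6*sqrt(7))), ProductSet(Naturals0, {-51/2, 4/55, 4/9, 27/5, 6*sqrt(3)}))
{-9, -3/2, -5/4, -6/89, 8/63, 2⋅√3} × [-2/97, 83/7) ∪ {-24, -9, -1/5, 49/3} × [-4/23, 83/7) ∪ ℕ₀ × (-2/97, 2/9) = (ℕ₀ × (-2/97, 2/9)) ∪ ({-24, -9, -1/5, 49/3} × [-4/23, 83/7)) ∪ ({-9, -3/2, -5/4, -6/89, 8/63, 2⋅√3} × [-2/97, 83/7))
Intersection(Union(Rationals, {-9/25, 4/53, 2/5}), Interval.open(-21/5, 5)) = Intersection(Interval.open(-21/5, 5), Rationals)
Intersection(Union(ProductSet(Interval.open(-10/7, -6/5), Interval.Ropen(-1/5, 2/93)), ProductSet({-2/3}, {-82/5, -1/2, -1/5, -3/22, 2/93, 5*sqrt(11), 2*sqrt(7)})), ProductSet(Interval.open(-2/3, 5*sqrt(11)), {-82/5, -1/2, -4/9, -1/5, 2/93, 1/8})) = EmptySet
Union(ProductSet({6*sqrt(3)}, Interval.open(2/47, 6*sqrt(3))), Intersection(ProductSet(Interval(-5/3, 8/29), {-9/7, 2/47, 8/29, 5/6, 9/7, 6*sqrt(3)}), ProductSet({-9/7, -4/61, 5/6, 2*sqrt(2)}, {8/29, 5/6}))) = Union(ProductSet({6*sqrt(3)}, Interval.open(2/47, 6*sqrt(3))), ProductSet({-9/7, -4/61}, {8/29, 5/6}))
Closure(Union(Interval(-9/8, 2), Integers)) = Union(Integers, Interval(-9/8, 2))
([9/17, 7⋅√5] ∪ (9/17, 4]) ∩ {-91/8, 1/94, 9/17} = {9/17}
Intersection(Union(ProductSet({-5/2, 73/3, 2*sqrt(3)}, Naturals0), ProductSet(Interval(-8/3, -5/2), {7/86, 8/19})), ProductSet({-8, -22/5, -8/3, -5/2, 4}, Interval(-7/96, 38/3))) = Union(ProductSet({-5/2}, Range(0, 13, 1)), ProductSet({-8/3, -5/2}, {7/86, 8/19}))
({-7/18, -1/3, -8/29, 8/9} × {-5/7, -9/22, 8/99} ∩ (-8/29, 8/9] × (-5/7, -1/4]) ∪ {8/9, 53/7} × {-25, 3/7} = ({8/9} × {-9/22}) ∪ ({8/9, 53/7} × {-25, 3/7})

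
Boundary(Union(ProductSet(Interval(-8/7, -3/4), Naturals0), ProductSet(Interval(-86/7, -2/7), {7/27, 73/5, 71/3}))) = Union(ProductSet(Interval(-86/7, -2/7), {7/27, 73/5, 71/3}), ProductSet(Interval(-8/7, -3/4), Naturals0))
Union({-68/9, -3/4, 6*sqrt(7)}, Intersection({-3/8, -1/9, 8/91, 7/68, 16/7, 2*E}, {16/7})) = {-68/9, -3/4, 16/7, 6*sqrt(7)}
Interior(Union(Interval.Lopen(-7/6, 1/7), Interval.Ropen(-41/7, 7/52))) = Interval.open(-41/7, 1/7)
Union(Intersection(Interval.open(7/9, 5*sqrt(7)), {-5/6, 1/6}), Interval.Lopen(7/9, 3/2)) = Interval.Lopen(7/9, 3/2)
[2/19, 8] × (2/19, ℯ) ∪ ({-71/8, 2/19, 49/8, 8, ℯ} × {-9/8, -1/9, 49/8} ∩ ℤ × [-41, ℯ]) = ({8} × {-9/8, -1/9}) ∪ ([2/19, 8] × (2/19, ℯ))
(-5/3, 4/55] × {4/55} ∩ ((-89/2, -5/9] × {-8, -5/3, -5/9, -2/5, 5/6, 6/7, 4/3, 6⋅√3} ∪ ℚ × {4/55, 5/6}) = (ℚ ∩ (-5/3, 4/55]) × {4/55}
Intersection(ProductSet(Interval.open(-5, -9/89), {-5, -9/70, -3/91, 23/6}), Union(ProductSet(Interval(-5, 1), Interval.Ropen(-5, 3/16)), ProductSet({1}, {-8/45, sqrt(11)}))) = ProductSet(Interval.open(-5, -9/89), {-5, -9/70, -3/91})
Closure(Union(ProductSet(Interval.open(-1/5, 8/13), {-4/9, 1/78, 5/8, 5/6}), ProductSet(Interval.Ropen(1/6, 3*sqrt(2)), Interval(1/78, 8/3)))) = Union(ProductSet(Interval(-1/5, 8/13), {-4/9, 1/78}), ProductSet(Interval.Ropen(-1/5, 8/13), {-4/9, 1/78, 5/8, 5/6}), ProductSet(Interval(1/6, 3*sqrt(2)), Interval(1/78, 8/3)))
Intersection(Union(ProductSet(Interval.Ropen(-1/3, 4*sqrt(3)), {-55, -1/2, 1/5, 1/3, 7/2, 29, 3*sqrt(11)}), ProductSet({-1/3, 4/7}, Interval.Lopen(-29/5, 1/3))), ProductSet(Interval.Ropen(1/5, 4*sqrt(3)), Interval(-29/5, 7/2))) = Union(ProductSet({4/7}, Interval.Lopen(-29/5, 1/3)), ProductSet(Interval.Ropen(1/5, 4*sqrt(3)), {-1/2, 1/5, 1/3, 7/2}))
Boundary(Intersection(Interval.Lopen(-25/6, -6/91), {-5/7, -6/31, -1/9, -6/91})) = {-5/7, -6/31, -1/9, -6/91}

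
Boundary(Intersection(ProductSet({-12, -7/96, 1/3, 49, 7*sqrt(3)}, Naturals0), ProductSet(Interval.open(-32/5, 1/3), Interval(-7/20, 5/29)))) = ProductSet({-7/96}, Range(0, 1, 1))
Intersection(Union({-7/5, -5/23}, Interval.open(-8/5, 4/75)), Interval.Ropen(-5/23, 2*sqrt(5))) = Interval.Ropen(-5/23, 4/75)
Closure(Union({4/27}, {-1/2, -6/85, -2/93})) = {-1/2, -6/85, -2/93, 4/27}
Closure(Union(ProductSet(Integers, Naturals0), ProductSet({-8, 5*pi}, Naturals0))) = ProductSet(Union({5*pi}, Integers), Naturals0)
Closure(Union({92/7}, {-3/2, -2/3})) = {-3/2, -2/3, 92/7}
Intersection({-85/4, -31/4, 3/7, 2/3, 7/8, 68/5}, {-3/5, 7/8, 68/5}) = {7/8, 68/5}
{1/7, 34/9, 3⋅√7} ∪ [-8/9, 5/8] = [-8/9, 5/8] ∪ {34/9, 3⋅√7}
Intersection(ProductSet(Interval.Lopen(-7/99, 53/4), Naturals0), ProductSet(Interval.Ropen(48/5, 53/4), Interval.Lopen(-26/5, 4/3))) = ProductSet(Interval.Ropen(48/5, 53/4), Range(0, 2, 1))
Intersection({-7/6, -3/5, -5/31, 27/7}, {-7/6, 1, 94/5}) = {-7/6}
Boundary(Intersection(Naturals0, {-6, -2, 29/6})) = EmptySet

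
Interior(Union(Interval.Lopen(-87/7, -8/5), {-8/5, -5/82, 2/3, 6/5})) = Interval.open(-87/7, -8/5)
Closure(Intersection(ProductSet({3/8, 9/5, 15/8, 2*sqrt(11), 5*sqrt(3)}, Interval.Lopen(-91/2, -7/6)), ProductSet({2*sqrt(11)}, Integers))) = ProductSet({2*sqrt(11)}, Range(-45, -1, 1))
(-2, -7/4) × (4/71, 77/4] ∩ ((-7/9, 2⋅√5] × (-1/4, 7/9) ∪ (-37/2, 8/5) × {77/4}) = (-2, -7/4) × {77/4}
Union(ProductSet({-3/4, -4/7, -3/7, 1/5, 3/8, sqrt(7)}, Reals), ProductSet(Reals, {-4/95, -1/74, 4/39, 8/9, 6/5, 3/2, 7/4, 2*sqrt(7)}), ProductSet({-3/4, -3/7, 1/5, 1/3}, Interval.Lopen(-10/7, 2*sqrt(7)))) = Union(ProductSet({-3/4, -3/7, 1/5, 1/3}, Interval.Lopen(-10/7, 2*sqrt(7))), ProductSet({-3/4, -4/7, -3/7, 1/5, 3/8, sqrt(7)}, Reals), ProductSet(Reals, {-4/95, -1/74, 4/39, 8/9, 6/5, 3/2, 7/4, 2*sqrt(7)}))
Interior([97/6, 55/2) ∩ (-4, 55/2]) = (97/6, 55/2)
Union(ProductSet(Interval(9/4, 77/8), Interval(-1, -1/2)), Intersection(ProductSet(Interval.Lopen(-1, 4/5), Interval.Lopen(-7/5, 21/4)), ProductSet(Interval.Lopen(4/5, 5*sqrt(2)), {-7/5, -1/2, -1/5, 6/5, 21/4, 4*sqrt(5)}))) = ProductSet(Interval(9/4, 77/8), Interval(-1, -1/2))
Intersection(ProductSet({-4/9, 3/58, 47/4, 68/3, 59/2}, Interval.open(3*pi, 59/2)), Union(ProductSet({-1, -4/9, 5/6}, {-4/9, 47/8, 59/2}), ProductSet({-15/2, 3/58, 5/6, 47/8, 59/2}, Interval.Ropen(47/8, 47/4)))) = ProductSet({3/58, 59/2}, Interval.open(3*pi, 47/4))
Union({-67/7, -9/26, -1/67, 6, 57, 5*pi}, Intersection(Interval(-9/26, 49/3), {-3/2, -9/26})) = {-67/7, -9/26, -1/67, 6, 57, 5*pi}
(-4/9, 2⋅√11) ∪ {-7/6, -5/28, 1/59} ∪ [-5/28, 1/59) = {-7/6} ∪ (-4/9, 2⋅√11)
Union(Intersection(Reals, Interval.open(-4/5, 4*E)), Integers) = Union(Integers, Interval.open(-4/5, 4*E))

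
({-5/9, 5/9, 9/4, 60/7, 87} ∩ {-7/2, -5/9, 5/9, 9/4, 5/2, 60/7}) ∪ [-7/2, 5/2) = [-7/2, 5/2) ∪ {60/7}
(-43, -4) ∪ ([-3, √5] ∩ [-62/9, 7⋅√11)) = (-43, -4) ∪ [-3, √5]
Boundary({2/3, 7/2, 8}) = {2/3, 7/2, 8}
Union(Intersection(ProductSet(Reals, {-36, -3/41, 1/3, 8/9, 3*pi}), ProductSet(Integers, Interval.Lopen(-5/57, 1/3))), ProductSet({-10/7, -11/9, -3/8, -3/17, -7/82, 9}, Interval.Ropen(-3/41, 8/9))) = Union(ProductSet({-10/7, -11/9, -3/8, -3/17, -7/82, 9}, Interval.Ropen(-3/41, 8/9)), ProductSet(Integers, {-3/41, 1/3}))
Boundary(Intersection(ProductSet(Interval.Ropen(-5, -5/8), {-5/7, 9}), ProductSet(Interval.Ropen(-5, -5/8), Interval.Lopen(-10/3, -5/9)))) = ProductSet(Interval(-5, -5/8), {-5/7})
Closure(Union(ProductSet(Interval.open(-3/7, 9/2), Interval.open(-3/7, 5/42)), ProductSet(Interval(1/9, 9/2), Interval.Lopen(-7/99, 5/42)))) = Union(ProductSet({-3/7, 9/2}, Interval(-3/7, 5/42)), ProductSet(Interval(-3/7, 9/2), {-3/7, 5/42}), ProductSet(Interval.open(-3/7, 9/2), Interval.open(-3/7, 5/42)), ProductSet(Interval(1/9, 9/2), Interval.Lopen(-7/99, 5/42)))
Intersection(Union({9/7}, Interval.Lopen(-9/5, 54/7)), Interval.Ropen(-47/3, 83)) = Interval.Lopen(-9/5, 54/7)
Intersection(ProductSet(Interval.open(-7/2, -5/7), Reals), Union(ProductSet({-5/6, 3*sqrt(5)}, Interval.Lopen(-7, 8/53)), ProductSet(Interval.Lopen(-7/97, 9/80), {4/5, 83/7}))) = ProductSet({-5/6}, Interval.Lopen(-7, 8/53))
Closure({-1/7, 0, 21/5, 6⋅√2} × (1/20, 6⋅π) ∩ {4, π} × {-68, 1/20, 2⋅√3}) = ∅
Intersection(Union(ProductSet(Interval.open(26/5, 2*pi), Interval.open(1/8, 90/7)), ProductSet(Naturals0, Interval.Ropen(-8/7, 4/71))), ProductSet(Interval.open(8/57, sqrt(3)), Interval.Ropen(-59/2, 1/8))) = ProductSet(Range(1, 2, 1), Interval.Ropen(-8/7, 4/71))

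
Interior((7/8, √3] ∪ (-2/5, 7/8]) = (-2/5, √3)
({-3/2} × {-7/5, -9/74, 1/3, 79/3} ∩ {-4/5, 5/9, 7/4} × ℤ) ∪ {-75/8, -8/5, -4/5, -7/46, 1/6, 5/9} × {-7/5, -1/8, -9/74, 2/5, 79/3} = {-75/8, -8/5, -4/5, -7/46, 1/6, 5/9} × {-7/5, -1/8, -9/74, 2/5, 79/3}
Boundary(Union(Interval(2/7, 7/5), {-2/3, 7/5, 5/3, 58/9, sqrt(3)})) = {-2/3, 2/7, 7/5, 5/3, 58/9, sqrt(3)}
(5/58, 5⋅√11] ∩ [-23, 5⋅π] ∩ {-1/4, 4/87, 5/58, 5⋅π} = {5⋅π}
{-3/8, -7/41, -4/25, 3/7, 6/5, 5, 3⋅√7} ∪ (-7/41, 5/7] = {-3/8, 6/5, 5, 3⋅√7} ∪ [-7/41, 5/7]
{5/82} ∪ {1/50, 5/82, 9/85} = {1/50, 5/82, 9/85}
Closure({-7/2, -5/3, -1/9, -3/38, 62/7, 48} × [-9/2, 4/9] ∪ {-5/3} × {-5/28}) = {-7/2, -5/3, -1/9, -3/38, 62/7, 48} × [-9/2, 4/9]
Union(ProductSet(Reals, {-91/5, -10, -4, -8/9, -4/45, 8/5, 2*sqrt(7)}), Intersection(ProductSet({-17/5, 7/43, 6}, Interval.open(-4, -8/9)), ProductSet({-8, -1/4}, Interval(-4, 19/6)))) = ProductSet(Reals, {-91/5, -10, -4, -8/9, -4/45, 8/5, 2*sqrt(7)})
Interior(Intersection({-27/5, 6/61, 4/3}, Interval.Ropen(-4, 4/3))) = EmptySet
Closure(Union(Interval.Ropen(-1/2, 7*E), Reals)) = Interval(-oo, oo)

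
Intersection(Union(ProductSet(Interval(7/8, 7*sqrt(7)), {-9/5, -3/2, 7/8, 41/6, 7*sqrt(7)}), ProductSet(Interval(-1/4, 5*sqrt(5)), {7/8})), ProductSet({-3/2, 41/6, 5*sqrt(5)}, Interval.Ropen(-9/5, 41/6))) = ProductSet({41/6, 5*sqrt(5)}, {-9/5, -3/2, 7/8})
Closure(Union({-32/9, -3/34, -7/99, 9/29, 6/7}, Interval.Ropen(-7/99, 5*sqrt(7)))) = Union({-32/9, -3/34}, Interval(-7/99, 5*sqrt(7)))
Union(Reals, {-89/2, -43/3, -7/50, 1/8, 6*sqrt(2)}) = Reals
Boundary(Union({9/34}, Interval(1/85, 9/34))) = {1/85, 9/34}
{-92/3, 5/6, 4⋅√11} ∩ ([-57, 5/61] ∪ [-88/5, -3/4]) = {-92/3}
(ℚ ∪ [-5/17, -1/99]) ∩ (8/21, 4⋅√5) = ℚ ∩ (8/21, 4⋅√5)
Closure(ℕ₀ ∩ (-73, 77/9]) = {0, 1, …, 8}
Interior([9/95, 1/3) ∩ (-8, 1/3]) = (9/95, 1/3)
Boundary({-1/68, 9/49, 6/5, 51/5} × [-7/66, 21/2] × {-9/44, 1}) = {-1/68, 9/49, 6/5, 51/5} × [-7/66, 21/2] × {-9/44, 1}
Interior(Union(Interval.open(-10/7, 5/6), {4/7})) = Interval.open(-10/7, 5/6)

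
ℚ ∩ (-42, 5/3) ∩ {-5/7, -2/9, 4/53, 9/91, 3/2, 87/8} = {-5/7, -2/9, 4/53, 9/91, 3/2}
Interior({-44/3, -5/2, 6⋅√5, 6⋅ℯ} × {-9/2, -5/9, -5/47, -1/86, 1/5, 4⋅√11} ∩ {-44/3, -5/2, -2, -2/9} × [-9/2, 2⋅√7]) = ∅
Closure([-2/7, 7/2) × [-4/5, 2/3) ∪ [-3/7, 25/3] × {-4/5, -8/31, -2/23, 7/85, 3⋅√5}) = ({-2/7, 7/2} × [-4/5, 2/3]) ∪ ([-2/7, 7/2] × {-4/5, 2/3}) ∪ ([-2/7, 7/2) × [-4/5, 2/3)) ∪ ([-3/7, 25/3] × {-4/5, -8/31, -2/23, 7/85, 3⋅√5})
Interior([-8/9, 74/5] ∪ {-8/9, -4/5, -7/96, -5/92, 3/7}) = (-8/9, 74/5)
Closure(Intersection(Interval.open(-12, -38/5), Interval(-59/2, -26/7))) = Interval(-12, -38/5)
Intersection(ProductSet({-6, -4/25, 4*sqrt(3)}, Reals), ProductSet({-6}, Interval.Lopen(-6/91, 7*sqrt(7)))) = ProductSet({-6}, Interval.Lopen(-6/91, 7*sqrt(7)))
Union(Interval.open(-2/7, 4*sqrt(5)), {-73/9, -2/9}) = Union({-73/9}, Interval.open(-2/7, 4*sqrt(5)))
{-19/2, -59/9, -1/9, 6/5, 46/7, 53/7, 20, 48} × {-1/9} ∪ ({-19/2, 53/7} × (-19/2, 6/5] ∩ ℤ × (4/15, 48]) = {-19/2, -59/9, -1/9, 6/5, 46/7, 53/7, 20, 48} × {-1/9}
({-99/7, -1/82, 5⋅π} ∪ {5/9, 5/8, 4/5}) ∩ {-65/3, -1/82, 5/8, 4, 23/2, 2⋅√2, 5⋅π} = {-1/82, 5/8, 5⋅π}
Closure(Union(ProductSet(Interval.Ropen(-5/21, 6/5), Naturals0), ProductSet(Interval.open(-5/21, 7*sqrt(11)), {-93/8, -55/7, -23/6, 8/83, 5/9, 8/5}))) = Union(ProductSet(Interval(-5/21, 6/5), Naturals0), ProductSet(Interval(-5/21, 7*sqrt(11)), {-93/8, -55/7, -23/6, 8/83, 5/9, 8/5}))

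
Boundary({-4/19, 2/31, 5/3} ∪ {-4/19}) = {-4/19, 2/31, 5/3}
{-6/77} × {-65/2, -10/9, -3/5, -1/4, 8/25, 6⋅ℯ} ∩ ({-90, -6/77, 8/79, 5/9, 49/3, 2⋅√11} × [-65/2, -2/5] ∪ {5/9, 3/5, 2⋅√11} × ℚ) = {-6/77} × {-65/2, -10/9, -3/5}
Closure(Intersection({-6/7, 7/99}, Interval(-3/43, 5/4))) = {7/99}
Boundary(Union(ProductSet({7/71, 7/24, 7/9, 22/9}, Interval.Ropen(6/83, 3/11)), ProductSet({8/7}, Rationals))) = Union(ProductSet({8/7}, Reals), ProductSet({7/71, 7/24, 7/9, 22/9}, Interval(6/83, 3/11)))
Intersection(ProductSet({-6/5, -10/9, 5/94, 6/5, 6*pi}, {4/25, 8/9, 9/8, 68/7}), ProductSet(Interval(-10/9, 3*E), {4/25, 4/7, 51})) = ProductSet({-10/9, 5/94, 6/5}, {4/25})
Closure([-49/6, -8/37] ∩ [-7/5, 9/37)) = [-7/5, -8/37]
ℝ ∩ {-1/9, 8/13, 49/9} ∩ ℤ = ∅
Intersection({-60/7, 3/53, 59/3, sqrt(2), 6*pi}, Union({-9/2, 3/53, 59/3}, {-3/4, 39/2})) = {3/53, 59/3}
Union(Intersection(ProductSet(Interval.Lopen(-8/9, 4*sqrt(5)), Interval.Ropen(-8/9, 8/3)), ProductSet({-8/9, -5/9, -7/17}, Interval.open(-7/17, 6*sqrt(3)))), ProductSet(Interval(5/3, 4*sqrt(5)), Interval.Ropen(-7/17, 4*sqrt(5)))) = Union(ProductSet({-5/9, -7/17}, Interval.open(-7/17, 8/3)), ProductSet(Interval(5/3, 4*sqrt(5)), Interval.Ropen(-7/17, 4*sqrt(5))))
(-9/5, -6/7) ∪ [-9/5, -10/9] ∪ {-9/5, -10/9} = [-9/5, -6/7)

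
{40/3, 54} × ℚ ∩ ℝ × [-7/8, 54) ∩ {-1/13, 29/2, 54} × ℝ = {54} × (ℚ ∩ [-7/8, 54))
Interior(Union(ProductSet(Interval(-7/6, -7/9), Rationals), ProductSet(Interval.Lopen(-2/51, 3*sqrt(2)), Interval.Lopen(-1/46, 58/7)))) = Union(ProductSet(Interval(-7/6, -7/9), Complement(Rationals, Interval(-oo, oo))), ProductSet(Interval.open(-2/51, 3*sqrt(2)), Interval.open(-1/46, 58/7)))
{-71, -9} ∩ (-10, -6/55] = {-9}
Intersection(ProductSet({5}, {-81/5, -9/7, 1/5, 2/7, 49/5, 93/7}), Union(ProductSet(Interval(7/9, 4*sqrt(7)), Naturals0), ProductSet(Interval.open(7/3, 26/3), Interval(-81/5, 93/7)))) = ProductSet({5}, {-81/5, -9/7, 1/5, 2/7, 49/5, 93/7})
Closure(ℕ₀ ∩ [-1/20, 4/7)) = {0}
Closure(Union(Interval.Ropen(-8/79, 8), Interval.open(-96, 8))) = Interval(-96, 8)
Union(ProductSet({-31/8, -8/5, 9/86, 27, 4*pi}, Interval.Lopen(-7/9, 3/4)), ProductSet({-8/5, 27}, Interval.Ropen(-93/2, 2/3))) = Union(ProductSet({-8/5, 27}, Interval.Ropen(-93/2, 2/3)), ProductSet({-31/8, -8/5, 9/86, 27, 4*pi}, Interval.Lopen(-7/9, 3/4)))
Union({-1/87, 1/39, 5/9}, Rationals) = Rationals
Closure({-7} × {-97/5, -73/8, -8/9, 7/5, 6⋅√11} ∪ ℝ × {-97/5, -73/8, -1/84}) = (ℝ × {-97/5, -73/8, -1/84}) ∪ ({-7} × {-97/5, -73/8, -8/9, 7/5, 6⋅√11})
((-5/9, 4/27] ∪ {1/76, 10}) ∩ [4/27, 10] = {4/27, 10}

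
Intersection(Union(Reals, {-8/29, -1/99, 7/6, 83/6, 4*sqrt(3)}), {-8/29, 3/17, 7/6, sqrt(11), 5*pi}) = {-8/29, 3/17, 7/6, sqrt(11), 5*pi}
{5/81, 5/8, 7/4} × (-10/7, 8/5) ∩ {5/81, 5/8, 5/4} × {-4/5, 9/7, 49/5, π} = {5/81, 5/8} × {-4/5, 9/7}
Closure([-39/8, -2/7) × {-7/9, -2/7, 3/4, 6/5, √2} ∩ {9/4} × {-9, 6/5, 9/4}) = ∅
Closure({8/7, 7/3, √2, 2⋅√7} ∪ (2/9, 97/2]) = [2/9, 97/2]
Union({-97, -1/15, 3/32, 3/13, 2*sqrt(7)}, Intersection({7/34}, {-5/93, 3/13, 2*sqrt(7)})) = {-97, -1/15, 3/32, 3/13, 2*sqrt(7)}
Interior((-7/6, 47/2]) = (-7/6, 47/2)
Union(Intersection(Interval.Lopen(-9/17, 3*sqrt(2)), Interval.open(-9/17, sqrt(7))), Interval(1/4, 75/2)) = Interval.Lopen(-9/17, 75/2)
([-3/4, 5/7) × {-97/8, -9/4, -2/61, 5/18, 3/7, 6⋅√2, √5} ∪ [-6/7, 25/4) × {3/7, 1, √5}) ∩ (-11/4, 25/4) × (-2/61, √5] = ([-6/7, 25/4) × {3/7, 1, √5}) ∪ ([-3/4, 5/7) × {5/18, 3/7, √5})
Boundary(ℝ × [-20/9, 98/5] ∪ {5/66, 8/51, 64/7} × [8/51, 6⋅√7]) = ℝ × {-20/9, 98/5}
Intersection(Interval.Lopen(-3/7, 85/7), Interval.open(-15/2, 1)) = Interval.open(-3/7, 1)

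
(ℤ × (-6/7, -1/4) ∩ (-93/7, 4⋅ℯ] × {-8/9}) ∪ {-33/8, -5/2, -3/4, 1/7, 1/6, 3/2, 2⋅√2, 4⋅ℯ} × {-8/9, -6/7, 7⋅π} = {-33/8, -5/2, -3/4, 1/7, 1/6, 3/2, 2⋅√2, 4⋅ℯ} × {-8/9, -6/7, 7⋅π}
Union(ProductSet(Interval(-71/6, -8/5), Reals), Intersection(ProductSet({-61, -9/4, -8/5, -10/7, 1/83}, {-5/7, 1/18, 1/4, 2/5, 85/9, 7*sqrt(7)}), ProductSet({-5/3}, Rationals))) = ProductSet(Interval(-71/6, -8/5), Reals)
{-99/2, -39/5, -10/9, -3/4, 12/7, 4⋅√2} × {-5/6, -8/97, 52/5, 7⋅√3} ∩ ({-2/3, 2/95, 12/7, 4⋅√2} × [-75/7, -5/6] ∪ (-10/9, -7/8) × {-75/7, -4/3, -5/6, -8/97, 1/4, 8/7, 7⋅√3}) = {12/7, 4⋅√2} × {-5/6}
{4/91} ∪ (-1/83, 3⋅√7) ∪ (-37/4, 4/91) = (-37/4, 3⋅√7)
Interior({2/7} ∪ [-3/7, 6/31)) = (-3/7, 6/31)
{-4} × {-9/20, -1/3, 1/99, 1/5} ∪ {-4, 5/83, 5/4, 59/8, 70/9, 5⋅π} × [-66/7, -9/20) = ({-4} × {-9/20, -1/3, 1/99, 1/5}) ∪ ({-4, 5/83, 5/4, 59/8, 70/9, 5⋅π} × [-66/7, -9/20))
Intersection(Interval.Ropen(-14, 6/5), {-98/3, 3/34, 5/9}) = {3/34, 5/9}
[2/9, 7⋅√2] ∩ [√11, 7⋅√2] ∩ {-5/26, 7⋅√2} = {7⋅√2}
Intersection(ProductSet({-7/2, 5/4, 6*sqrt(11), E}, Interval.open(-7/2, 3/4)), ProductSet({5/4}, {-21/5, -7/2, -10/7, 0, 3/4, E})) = ProductSet({5/4}, {-10/7, 0})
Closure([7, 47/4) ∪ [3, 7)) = [3, 47/4]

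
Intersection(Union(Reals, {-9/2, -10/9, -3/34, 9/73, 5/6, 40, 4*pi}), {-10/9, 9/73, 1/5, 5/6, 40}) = {-10/9, 9/73, 1/5, 5/6, 40}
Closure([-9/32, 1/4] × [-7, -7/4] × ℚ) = [-9/32, 1/4] × [-7, -7/4] × ℝ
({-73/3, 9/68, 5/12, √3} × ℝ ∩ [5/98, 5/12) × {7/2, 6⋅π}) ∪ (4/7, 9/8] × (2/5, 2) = ({9/68} × {7/2, 6⋅π}) ∪ ((4/7, 9/8] × (2/5, 2))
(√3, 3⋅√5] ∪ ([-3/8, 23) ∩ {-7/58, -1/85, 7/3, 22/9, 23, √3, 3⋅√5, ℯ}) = {-7/58, -1/85} ∪ [√3, 3⋅√5]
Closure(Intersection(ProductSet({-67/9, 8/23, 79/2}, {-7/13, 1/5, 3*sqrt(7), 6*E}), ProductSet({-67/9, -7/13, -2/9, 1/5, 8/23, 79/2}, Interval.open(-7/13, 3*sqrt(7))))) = ProductSet({-67/9, 8/23, 79/2}, {1/5})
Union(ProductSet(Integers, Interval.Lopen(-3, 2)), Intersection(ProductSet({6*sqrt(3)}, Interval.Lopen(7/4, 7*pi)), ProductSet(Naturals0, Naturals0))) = ProductSet(Integers, Interval.Lopen(-3, 2))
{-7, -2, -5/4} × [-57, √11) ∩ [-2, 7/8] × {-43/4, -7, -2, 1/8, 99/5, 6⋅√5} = {-2, -5/4} × {-43/4, -7, -2, 1/8}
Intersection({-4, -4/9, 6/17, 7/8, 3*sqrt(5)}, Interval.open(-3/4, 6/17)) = {-4/9}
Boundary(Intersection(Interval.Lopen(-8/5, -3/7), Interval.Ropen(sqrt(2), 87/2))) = EmptySet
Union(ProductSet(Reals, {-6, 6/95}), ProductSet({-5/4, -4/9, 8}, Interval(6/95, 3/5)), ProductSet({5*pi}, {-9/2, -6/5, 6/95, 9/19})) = Union(ProductSet({5*pi}, {-9/2, -6/5, 6/95, 9/19}), ProductSet({-5/4, -4/9, 8}, Interval(6/95, 3/5)), ProductSet(Reals, {-6, 6/95}))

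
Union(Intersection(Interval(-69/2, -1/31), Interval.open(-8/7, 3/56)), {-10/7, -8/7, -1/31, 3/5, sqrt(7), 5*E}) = Union({-10/7, 3/5, sqrt(7), 5*E}, Interval(-8/7, -1/31))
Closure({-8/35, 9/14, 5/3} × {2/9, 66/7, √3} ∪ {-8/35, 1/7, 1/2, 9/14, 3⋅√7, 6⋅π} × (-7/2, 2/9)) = ({-8/35, 9/14, 5/3} × {2/9, 66/7, √3}) ∪ ({-8/35, 1/7, 1/2, 9/14, 3⋅√7, 6⋅π} × [-7/2, 2/9])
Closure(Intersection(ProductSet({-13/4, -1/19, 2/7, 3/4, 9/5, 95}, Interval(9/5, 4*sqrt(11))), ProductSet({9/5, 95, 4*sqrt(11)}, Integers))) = ProductSet({9/5, 95}, Range(2, 14, 1))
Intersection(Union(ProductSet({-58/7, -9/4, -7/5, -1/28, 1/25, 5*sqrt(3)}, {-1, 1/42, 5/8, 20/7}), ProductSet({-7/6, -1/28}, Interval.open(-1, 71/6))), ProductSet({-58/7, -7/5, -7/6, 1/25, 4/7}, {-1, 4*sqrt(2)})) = Union(ProductSet({-7/6}, {4*sqrt(2)}), ProductSet({-58/7, -7/5, 1/25}, {-1}))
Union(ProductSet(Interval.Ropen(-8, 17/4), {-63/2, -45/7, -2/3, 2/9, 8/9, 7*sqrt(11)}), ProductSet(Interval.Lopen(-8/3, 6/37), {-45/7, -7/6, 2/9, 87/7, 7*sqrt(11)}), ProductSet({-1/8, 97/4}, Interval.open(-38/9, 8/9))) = Union(ProductSet({-1/8, 97/4}, Interval.open(-38/9, 8/9)), ProductSet(Interval.Ropen(-8, 17/4), {-63/2, -45/7, -2/3, 2/9, 8/9, 7*sqrt(11)}), ProductSet(Interval.Lopen(-8/3, 6/37), {-45/7, -7/6, 2/9, 87/7, 7*sqrt(11)}))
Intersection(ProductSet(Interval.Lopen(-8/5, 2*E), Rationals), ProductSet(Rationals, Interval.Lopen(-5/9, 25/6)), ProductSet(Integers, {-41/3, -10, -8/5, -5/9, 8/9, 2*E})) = ProductSet(Range(-1, 6, 1), {8/9})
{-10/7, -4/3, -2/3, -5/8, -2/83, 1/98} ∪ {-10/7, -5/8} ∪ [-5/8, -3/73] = {-10/7, -4/3, -2/3, -2/83, 1/98} ∪ [-5/8, -3/73]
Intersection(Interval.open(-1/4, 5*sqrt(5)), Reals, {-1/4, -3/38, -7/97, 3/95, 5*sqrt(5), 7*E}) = {-3/38, -7/97, 3/95}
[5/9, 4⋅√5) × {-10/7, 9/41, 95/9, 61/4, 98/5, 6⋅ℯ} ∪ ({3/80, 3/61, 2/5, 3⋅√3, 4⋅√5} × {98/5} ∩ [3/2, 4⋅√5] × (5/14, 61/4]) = [5/9, 4⋅√5) × {-10/7, 9/41, 95/9, 61/4, 98/5, 6⋅ℯ}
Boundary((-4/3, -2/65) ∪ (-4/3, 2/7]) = {-4/3, 2/7}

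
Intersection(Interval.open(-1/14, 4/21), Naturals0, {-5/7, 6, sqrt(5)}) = EmptySet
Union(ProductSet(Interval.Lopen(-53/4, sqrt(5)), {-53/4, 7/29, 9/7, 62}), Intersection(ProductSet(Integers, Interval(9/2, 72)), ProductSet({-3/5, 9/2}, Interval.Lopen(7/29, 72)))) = ProductSet(Interval.Lopen(-53/4, sqrt(5)), {-53/4, 7/29, 9/7, 62})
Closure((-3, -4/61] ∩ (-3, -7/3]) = [-3, -7/3]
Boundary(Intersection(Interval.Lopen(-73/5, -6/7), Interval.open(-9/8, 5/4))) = {-9/8, -6/7}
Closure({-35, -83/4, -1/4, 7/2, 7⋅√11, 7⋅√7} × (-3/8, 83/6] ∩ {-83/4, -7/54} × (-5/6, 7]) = {-83/4} × [-3/8, 7]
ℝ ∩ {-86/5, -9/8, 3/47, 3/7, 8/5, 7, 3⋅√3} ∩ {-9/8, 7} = {-9/8, 7}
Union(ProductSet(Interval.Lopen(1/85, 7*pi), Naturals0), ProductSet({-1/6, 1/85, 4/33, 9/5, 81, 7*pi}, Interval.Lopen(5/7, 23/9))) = Union(ProductSet({-1/6, 1/85, 4/33, 9/5, 81, 7*pi}, Interval.Lopen(5/7, 23/9)), ProductSet(Interval.Lopen(1/85, 7*pi), Naturals0))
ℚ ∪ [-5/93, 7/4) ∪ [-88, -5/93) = ℚ ∪ [-88, 7/4]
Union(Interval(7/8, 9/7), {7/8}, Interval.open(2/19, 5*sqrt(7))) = Interval.open(2/19, 5*sqrt(7))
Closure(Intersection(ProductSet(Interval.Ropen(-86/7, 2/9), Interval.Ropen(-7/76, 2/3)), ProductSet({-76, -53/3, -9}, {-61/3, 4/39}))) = ProductSet({-9}, {4/39})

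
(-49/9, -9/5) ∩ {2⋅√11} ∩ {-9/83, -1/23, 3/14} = ∅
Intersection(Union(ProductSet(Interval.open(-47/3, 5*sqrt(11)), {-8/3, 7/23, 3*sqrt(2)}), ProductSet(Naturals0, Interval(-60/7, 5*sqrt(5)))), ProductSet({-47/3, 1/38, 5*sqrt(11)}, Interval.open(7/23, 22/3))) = ProductSet({1/38}, {3*sqrt(2)})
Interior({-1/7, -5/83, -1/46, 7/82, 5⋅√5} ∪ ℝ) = ℝ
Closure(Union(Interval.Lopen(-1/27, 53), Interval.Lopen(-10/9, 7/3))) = Interval(-10/9, 53)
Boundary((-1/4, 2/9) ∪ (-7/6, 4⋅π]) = {-7/6, 4⋅π}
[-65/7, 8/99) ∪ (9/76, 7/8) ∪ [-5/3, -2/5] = [-65/7, 8/99) ∪ (9/76, 7/8)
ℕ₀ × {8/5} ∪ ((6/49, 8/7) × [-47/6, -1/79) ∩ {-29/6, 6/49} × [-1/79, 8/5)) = ℕ₀ × {8/5}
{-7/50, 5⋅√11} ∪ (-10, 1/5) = (-10, 1/5) ∪ {5⋅√11}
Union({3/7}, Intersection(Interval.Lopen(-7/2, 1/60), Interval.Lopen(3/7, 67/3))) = {3/7}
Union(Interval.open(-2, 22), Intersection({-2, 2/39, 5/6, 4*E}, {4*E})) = Interval.open(-2, 22)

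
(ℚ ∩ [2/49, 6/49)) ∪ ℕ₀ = ℕ₀ ∪ (ℚ ∩ [2/49, 6/49))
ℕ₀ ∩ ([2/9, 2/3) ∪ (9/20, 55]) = {1, 2, …, 55}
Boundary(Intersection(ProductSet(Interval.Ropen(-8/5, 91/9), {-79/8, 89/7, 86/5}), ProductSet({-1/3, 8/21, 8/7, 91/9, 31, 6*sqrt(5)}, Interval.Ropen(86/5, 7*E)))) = ProductSet({-1/3, 8/21, 8/7}, {86/5})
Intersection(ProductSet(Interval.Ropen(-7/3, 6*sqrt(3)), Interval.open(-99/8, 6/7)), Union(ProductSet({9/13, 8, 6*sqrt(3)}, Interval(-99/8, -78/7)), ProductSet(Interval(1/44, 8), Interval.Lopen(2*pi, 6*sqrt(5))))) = ProductSet({9/13, 8}, Interval.Lopen(-99/8, -78/7))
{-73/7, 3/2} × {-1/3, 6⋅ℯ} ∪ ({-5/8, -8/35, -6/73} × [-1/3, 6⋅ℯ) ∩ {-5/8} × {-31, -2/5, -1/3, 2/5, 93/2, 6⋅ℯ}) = ({-5/8} × {-1/3, 2/5}) ∪ ({-73/7, 3/2} × {-1/3, 6⋅ℯ})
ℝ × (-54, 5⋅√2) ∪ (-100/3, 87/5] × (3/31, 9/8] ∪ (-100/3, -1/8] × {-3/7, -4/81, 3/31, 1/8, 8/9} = ℝ × (-54, 5⋅√2)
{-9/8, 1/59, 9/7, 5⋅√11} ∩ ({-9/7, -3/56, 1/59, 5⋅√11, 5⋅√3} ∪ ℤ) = {1/59, 5⋅√11}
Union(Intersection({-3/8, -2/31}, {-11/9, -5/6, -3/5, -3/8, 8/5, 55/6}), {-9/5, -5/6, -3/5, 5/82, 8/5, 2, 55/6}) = {-9/5, -5/6, -3/5, -3/8, 5/82, 8/5, 2, 55/6}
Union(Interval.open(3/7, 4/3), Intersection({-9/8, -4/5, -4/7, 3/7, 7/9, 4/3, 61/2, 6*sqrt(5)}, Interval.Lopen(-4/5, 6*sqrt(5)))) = Union({-4/7, 6*sqrt(5)}, Interval(3/7, 4/3))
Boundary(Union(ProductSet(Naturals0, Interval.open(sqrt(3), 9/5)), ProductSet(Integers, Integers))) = Union(ProductSet(Integers, Integers), ProductSet(Naturals0, Interval(sqrt(3), 9/5)))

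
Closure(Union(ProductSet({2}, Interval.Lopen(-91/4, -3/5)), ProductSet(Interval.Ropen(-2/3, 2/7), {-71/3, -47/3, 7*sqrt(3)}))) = Union(ProductSet({2}, Interval(-91/4, -3/5)), ProductSet(Interval(-2/3, 2/7), {-71/3, -47/3, 7*sqrt(3)}))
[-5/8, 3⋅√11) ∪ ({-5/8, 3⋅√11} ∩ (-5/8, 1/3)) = [-5/8, 3⋅√11)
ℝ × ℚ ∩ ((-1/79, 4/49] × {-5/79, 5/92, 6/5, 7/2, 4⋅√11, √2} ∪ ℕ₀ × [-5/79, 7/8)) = (ℕ₀ × (ℚ ∩ [-5/79, 7/8))) ∪ ((-1/79, 4/49] × {-5/79, 5/92, 6/5, 7/2})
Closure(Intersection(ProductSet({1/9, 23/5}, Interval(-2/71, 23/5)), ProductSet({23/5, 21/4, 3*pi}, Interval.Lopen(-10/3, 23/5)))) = ProductSet({23/5}, Interval(-2/71, 23/5))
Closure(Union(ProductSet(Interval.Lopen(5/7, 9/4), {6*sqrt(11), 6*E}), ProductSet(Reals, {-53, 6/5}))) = Union(ProductSet(Interval(5/7, 9/4), {6*sqrt(11), 6*E}), ProductSet(Reals, {-53, 6/5}))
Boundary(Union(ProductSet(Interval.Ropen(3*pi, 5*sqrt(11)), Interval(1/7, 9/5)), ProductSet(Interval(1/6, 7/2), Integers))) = Union(ProductSet({5*sqrt(11), 3*pi}, Interval(1/7, 9/5)), ProductSet(Interval(1/6, 7/2), Integers), ProductSet(Interval(3*pi, 5*sqrt(11)), {1/7, 9/5}))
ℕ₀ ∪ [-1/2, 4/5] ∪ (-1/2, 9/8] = [-1/2, 9/8] ∪ ℕ₀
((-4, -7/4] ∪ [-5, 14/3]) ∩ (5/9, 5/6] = (5/9, 5/6]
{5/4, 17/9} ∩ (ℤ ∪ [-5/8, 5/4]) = {5/4}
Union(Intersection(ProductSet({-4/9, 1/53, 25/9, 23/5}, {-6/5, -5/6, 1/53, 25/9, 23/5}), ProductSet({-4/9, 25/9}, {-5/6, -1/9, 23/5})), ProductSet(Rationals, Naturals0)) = Union(ProductSet({-4/9, 25/9}, {-5/6, 23/5}), ProductSet(Rationals, Naturals0))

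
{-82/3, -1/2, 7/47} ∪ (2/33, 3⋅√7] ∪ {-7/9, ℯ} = {-82/3, -7/9, -1/2} ∪ (2/33, 3⋅√7]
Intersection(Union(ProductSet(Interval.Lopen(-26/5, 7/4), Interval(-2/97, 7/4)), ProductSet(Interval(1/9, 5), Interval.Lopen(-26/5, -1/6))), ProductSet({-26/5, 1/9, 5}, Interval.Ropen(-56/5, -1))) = ProductSet({1/9, 5}, Interval.open(-26/5, -1))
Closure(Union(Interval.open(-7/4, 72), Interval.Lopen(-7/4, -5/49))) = Interval(-7/4, 72)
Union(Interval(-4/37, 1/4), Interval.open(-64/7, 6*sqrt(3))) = Interval.open(-64/7, 6*sqrt(3))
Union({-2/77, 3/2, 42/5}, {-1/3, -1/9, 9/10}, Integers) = Union({-1/3, -1/9, -2/77, 9/10, 3/2, 42/5}, Integers)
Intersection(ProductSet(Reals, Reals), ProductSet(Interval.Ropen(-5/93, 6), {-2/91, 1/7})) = ProductSet(Interval.Ropen(-5/93, 6), {-2/91, 1/7})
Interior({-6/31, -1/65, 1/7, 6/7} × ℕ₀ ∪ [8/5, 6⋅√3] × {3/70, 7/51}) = ∅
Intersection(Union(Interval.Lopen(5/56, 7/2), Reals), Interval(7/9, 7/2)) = Interval(7/9, 7/2)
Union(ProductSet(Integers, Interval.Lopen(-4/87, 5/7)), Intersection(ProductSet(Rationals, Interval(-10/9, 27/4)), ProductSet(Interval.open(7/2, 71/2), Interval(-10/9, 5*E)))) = Union(ProductSet(Integers, Interval.Lopen(-4/87, 5/7)), ProductSet(Intersection(Interval.open(7/2, 71/2), Rationals), Interval(-10/9, 27/4)))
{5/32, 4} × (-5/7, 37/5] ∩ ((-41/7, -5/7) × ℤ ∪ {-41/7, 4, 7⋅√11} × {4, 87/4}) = {4} × {4}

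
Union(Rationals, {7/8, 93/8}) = Rationals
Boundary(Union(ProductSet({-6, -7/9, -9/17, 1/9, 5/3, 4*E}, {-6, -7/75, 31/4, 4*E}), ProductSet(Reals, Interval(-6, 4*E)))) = ProductSet(Reals, {-6, 4*E})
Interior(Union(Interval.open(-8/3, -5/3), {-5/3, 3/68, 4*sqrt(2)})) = Interval.open(-8/3, -5/3)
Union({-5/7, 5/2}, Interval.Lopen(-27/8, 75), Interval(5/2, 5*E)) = Interval.Lopen(-27/8, 75)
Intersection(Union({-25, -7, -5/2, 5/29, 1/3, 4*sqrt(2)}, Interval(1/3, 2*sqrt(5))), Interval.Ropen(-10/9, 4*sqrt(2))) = Union({5/29}, Interval(1/3, 2*sqrt(5)))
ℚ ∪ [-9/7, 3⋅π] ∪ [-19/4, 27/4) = ℚ ∪ [-19/4, 3⋅π]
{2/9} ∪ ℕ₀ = ℕ₀ ∪ {2/9}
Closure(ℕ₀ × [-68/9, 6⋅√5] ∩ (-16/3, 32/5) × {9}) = {0, 1, …, 6} × {9}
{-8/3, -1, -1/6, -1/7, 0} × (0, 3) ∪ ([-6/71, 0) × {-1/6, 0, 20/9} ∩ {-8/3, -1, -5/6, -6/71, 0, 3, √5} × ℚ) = ({-6/71} × {-1/6, 0, 20/9}) ∪ ({-8/3, -1, -1/6, -1/7, 0} × (0, 3))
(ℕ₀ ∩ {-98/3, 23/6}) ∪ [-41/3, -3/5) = [-41/3, -3/5)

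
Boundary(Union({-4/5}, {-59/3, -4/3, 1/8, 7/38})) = {-59/3, -4/3, -4/5, 1/8, 7/38}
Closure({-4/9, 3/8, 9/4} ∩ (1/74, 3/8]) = {3/8}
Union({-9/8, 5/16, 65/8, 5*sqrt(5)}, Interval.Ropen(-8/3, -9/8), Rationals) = Union({5*sqrt(5)}, Interval(-8/3, -9/8), Rationals)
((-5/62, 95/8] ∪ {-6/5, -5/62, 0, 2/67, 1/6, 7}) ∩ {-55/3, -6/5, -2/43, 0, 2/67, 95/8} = {-6/5, -2/43, 0, 2/67, 95/8}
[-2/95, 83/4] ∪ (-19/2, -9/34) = (-19/2, -9/34) ∪ [-2/95, 83/4]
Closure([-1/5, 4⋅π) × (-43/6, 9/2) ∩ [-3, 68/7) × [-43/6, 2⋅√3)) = ({-1/5, 68/7} × [-43/6, 2⋅√3]) ∪ ([-1/5, 68/7] × {-43/6, 2⋅√3}) ∪ ([-1/5, 68/7) × (-43/6, 2⋅√3))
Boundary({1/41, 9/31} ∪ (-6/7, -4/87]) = {-6/7, -4/87, 1/41, 9/31}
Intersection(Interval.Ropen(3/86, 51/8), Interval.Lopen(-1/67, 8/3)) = Interval(3/86, 8/3)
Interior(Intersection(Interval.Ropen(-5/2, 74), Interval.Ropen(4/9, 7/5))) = Interval.open(4/9, 7/5)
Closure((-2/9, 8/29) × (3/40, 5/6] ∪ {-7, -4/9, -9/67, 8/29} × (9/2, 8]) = ({-2/9, 8/29} × [3/40, 5/6]) ∪ ([-2/9, 8/29] × {3/40, 5/6}) ∪ ({-7, -4/9, -9/67, 8/29} × [9/2, 8]) ∪ ((-2/9, 8/29) × (3/40, 5/6])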